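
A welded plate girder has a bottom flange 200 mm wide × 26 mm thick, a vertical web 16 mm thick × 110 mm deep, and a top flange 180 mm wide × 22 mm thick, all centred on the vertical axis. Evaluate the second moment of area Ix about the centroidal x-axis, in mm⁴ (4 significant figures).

Split into non-overlapping primitives; take the origin at the lower-left of the bounding box.
Bottom plate: 200 × 26, A = 5 200 mm², y = 13 mm, Ī = 292 933 mm⁴.
Web plate: 16 × 110, A = 1 760 mm², y = 81 mm, Ī = 1 774 667 mm⁴.
Top plate: 180 × 22, A = 3 960 mm², y = 147 mm, Ī = 159 720 mm⁴.
Centroid: ȳ = ΣA·y / ΣA = 72.5531 mm.
Transfer each piece to the centroidal x-axis using Ī + A·d² with d = y − 72.5531:
  bottom plate: d = -59.5531 mm → contributes +18 735 115 mm⁴
  web plate: d = 8.44689 mm → contributes +1 900 242 mm⁴
  top plate: d = 74.4469 mm → contributes +22 107 382 mm⁴
Total I = 42 742 739 mm⁴.

Ix ≈ 4.274 × 10⁷ mm⁴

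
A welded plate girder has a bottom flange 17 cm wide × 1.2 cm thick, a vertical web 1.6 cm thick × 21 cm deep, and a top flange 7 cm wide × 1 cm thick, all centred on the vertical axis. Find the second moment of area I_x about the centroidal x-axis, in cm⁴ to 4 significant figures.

Treat the section as a set of non-overlapping primitives; coordinates are from the bounding-box lower-left.
Bottom plate: 17 × 1.2, A = 20.4 cm², y = 0.6 cm, Ī = 2.448 cm⁴.
Web plate: 1.6 × 21, A = 33.6 cm², y = 11.7 cm, Ī = 1234.8 cm⁴.
Top plate: 7 × 1, A = 7 cm², y = 22.7 cm, Ī = 0.583333 cm⁴.
Centroid: ȳ = ΣA·y / ΣA = 9.25016 cm.
Transfer each piece to the centroidal x-axis using Ī + A·d² with d = y − 9.25016:
  bottom plate: d = -8.65016 cm → contributes +1528.88 cm⁴
  web plate: d = 2.44984 cm → contributes +1436.46 cm⁴
  top plate: d = 13.4498 cm → contributes +1266.87 cm⁴
Total I = 4232.21 cm⁴.

I_x ≈ 4232 cm⁴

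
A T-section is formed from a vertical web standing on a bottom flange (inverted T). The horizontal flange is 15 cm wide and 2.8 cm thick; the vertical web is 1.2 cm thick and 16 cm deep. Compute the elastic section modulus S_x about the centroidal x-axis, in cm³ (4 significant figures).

S_x ≈ 110.8 cm³

Split into non-overlapping primitives; take the origin at the lower-left of the bounding box.
Flange: 15 × 2.8, A = 42 cm², y = 1.4 cm, Ī = 27.44 cm⁴.
Web: 1.2 × 16, A = 19.2 cm², y = 10.8 cm, Ī = 409.6 cm⁴.
Centroid: ȳ = ΣA·y / ΣA = 4.34902 cm.
Transfer each piece to the centroidal x-axis using Ī + A·d² with d = y − 4.34902:
  flange: d = -2.94902 cm → contributes +392.702 cm⁴
  web: d = 6.45098 cm → contributes +1208.61 cm⁴
Total I = 1601.31 cm⁴.
Extreme fibre distance c = 14.451 cm; S = I/c = 110.81 cm³.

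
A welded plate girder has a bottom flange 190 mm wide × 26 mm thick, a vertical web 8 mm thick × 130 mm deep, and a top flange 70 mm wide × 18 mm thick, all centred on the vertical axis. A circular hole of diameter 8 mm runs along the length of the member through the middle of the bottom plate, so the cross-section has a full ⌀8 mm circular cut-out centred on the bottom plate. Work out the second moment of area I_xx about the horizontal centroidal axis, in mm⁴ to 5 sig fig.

I_xx ≈ 2.6876 × 10⁷ mm⁴

Break the section into simple shapes (no overlaps), measuring from the bottom-left corner of the bounding box.
Bottom plate: 190 × 26, A = 4 940 mm², y = 13 mm, Ī = 278286.7 mm⁴.
Web plate: 8 × 130, A = 1 040 mm², y = 91 mm, Ī = 1 464 667 mm⁴.
Top plate: 70 × 18, A = 1 260 mm², y = 165 mm, Ī = 34 020 mm⁴.
Hole (subtracted): ⌀8, A = 50.26548 mm², y = 13 mm, Ī = 201.0619 mm⁴.
Centroid: ȳ = ΣA·y / ΣA = 50.92073 mm.
Transfer each piece to the horizontal centroidal axis using Ī + A·d² with d = y − 50.92073:
  bottom plate: d = -37.92073 mm → contributes +7 381 918 mm⁴
  web plate: d = 40.07927 mm → contributes +3 135 268 mm⁴
  top plate: d = 114.0793 mm → contributes +16 431 760 mm⁴
  hole: d = -37.92073 mm → contributes −72481.92 mm⁴
Total I = 26 876 464 mm⁴.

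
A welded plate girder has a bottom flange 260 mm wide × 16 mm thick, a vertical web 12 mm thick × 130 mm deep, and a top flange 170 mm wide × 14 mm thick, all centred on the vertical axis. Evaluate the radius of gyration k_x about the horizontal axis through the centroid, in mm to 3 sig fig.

k_x ≈ 65.4 mm

Decompose the section into non-overlapping parts with the origin at the bottom-left of its bounding rectangle.
Bottom plate: 260 × 16, A = 4 160 mm², y = 8 mm, Ī = 88 747 mm⁴.
Web plate: 12 × 130, A = 1 560 mm², y = 81 mm, Ī = 2 197 000 mm⁴.
Top plate: 170 × 14, A = 2 380 mm², y = 153 mm, Ī = 38 873 mm⁴.
Centroid: ȳ = ΣA·y / ΣA = 64.664 mm.
Transfer each piece to the horizontal axis through the centroid using Ī + A·d² with d = y − 64.664:
  bottom plate: d = -56.664 mm → contributes +13 445 805 mm⁴
  web plate: d = 16.336 mm → contributes +2 613 299 mm⁴
  top plate: d = 88.336 mm → contributes +18 610 523 mm⁴
Total I = 34 669 627 mm⁴.
Radius of gyration: k = √(I/A) = √(34 669 627 / 8 100) = 65.423 mm.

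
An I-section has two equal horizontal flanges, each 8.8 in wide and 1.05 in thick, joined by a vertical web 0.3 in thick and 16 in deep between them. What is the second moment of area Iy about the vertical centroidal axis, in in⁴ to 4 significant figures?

Treat the section as a set of non-overlapping primitives; coordinates are from the bounding-box lower-left.
Bottom flange: 8.8 × 1.05, A = 9.24 in², x = 4.4 in, Ī = 59.6288 in⁴.
Web: 0.3 × 16, A = 4.8 in², x = 4.4 in, Ī = 0.036 in⁴.
Top flange: 8.8 × 1.05, A = 9.24 in², x = 4.4 in, Ī = 59.6288 in⁴.
By symmetry the centroid is at mid-width, x̄ = 4.4 in.
All pieces are centred on the vertical centroidal axis, so I = ΣĪ = 119.294 in⁴.

Iy ≈ 119.3 in⁴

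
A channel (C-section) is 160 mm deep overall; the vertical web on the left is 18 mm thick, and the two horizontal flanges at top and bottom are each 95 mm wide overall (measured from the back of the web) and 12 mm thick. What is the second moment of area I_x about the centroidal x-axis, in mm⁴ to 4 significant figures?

Split into non-overlapping primitives; take the origin at the lower-left of the bounding box.
Web: 18 × 160, A = 2 880 mm², y = 80 mm, Ī = 6 144 000 mm⁴.
Top flange (beyond web): 77 × 12, A = 924 mm², y = 154 mm, Ī = 11 088 mm⁴.
Bottom flange (beyond web): 77 × 12, A = 924 mm², y = 6 mm, Ī = 11 088 mm⁴.
By symmetry the centroid is at mid-height, ȳ = 80 mm.
Transfer each piece to the centroidal x-axis using Ī + A·d² with d = y − 80:
  web: d = 0 mm → contributes +6 144 000 mm⁴
  top flange (beyond web): d = 74 mm → contributes +5 070 912 mm⁴
  bottom flange (beyond web): d = -74 mm → contributes +5 070 912 mm⁴
Total I = 16 285 824 mm⁴.

I_x ≈ 1.629 × 10⁷ mm⁴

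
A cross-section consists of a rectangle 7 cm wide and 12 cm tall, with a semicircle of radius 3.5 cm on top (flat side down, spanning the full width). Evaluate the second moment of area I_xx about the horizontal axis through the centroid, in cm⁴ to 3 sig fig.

I_xx ≈ 1900 cm⁴

Treat the section as a set of non-overlapping primitives; coordinates are from the bounding-box lower-left.
Rectangular body: 7 × 12, A = 84 cm², y = 6 cm, Ī = 1 008 cm⁴.
Semicircular cap: semicircle r = 3.5, A = 19.242 cm², y = 13.485 cm, Ī = 16.47 cm⁴.
Centroid: ȳ = ΣA·y / ΣA = 7.3951 cm.
Transfer each piece to the horizontal axis through the centroid using Ī + A·d² with d = y − 7.3951:
  rectangular body: d = -1.3951 cm → contributes +1171.5 cm⁴
  semicircular cap: d = 6.0903 cm → contributes +730.2 cm⁴
Total I = 1901.7 cm⁴.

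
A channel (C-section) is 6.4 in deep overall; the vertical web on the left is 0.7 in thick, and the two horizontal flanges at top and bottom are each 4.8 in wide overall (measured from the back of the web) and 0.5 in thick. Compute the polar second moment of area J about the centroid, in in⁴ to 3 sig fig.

J ≈ 69.3 in⁴

Treat the section as a set of non-overlapping primitives; coordinates are from the bounding-box lower-left.
Web: 0.7 × 6.4, A = 4.48 in², y = 3.2 in, Ī = 15.292 in⁴.
Top flange (beyond web): 4.1 × 0.5, A = 2.05 in², y = 6.15 in, Ī = 0.042708 in⁴.
Bottom flange (beyond web): 4.1 × 0.5, A = 2.05 in², y = 0.25 in, Ī = 0.042708 in⁴.
By symmetry the centroid is at mid-height, ȳ = 3.2 in.
Transfer each piece to the centroidal x-axis using Ī + A·d² with d = y − 3.2:
  web: d = 0 in → contributes +15.292 in⁴
  top flange (beyond web): d = 2.95 in → contributes +17.883 in⁴
  bottom flange (beyond web): d = -2.95 in → contributes +17.883 in⁴
Total I = 51.057 in⁴.
For the y-axis: x̄ = 1.4969 in.
Repeating about the centroidal y-axis gives I_y = 18.257 in⁴.
Polar second moment: J = I_x + I_y = 69.315 in⁴.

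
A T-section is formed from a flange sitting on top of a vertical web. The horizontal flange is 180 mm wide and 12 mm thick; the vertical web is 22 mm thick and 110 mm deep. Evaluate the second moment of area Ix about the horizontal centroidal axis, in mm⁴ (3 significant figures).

Ix ≈ 6.71 × 10⁶ mm⁴

Split into non-overlapping primitives; take the origin at the lower-left of the bounding box.
Flange: 180 × 12, A = 2 160 mm², y = 116 mm, Ī = 25 920 mm⁴.
Web: 22 × 110, A = 2 420 mm², y = 55 mm, Ī = 2 440 167 mm⁴.
Centroid: ȳ = ΣA·y / ΣA = 83.769 mm.
Transfer each piece to the horizontal centroidal axis using Ī + A·d² with d = y − 83.769:
  flange: d = 32.231 mm → contributes +2 269 870 mm⁴
  web: d = -28.769 mm → contributes +4 443 031 mm⁴
Total I = 6 712 901 mm⁴.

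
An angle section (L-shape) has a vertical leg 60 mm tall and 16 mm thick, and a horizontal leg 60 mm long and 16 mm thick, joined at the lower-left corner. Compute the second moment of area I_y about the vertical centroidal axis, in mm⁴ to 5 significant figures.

Treat the section as a set of non-overlapping primitives; coordinates are from the bounding-box lower-left.
Vertical leg: 16 × 60, A = 960 mm², x = 8 mm, Ī = 20 480 mm⁴.
Horizontal leg (remainder): 44 × 16, A = 704 mm², x = 38 mm, Ī = 113578.7 mm⁴.
Centroid: x̄ = ΣA·x / ΣA = 20.69231 mm.
Transfer each piece to the vertical centroidal axis using Ī + A·d² with d = x − 20.69231:
  vertical leg: d = -12.69231 mm → contributes +175130.9 mm⁴
  horizontal leg (remainder): d = 17.30769 mm → contributes +324466.2 mm⁴
Total I = 499597.1 mm⁴.

I_y ≈ 4.9960 × 10⁵ mm⁴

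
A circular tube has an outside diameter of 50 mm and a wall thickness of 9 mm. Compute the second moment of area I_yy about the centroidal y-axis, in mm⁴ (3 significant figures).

Split into non-overlapping primitives; take the origin at the lower-left of the bounding box.
Outer circle: ⌀50, A = 1963.5 mm², x = 25 mm, Ī = 306 796 mm⁴.
Bore (subtracted): ⌀32, A = 804.25 mm², x = 25 mm, Ī = 51 472 mm⁴.
By symmetry the centroid is at mid-width, x̄ = 25 mm.
All pieces are centred on the centroidal y-axis, so I = ΣĪ (holes subtracted) = 255 324 mm⁴.

I_yy ≈ 2.55 × 10⁵ mm⁴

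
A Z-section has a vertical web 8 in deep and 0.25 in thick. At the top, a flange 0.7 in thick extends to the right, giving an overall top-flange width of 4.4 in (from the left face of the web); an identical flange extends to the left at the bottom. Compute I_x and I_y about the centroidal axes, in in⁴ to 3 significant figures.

I_x ≈ 88.3 in⁴, I_y ≈ 36.5 in⁴

Treat the section as a set of non-overlapping primitives; coordinates are from the bounding-box lower-left.
Web: 0.25 × 8, A = 2 in², y = 4 in, Ī = 10.667 in⁴.
Top flange (beyond web): 4.15 × 0.7, A = 2.905 in², y = 7.65 in, Ī = 0.11862 in⁴.
Bottom flange (beyond web): 4.15 × 0.7, A = 2.905 in², y = 0.35 in, Ī = 0.11862 in⁴.
Centroid: ȳ = ΣA·y / ΣA = 4 in.
Transfer each piece to the centroidal x-axis using Ī + A·d² with d = y − 4:
  web: d = 0 in → contributes +10.667 in⁴
  top flange (beyond web): d = 3.65 in → contributes +38.82 in⁴
  bottom flange (beyond web): d = -3.65 in → contributes +38.82 in⁴
Total I = 88.308 in⁴.
For the y-axis: x̄ = 4.275 in.
Repeating about the centroidal y-axis gives I_y = 36.469 in⁴.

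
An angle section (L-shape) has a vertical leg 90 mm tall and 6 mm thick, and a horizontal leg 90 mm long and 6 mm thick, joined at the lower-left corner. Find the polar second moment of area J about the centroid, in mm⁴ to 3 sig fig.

Break the section into simple shapes (no overlaps), measuring from the bottom-left corner of the bounding box.
Vertical leg: 6 × 90, A = 540 mm², y = 45 mm, Ī = 364 500 mm⁴.
Horizontal leg (remainder): 84 × 6, A = 504 mm², y = 3 mm, Ī = 1 512 mm⁴.
Centroid: ȳ = ΣA·y / ΣA = 24.724 mm.
Transfer each piece to the centroidal x-axis using Ī + A·d² with d = y − 24.724:
  vertical leg: d = 20.276 mm → contributes +586 500 mm⁴
  horizontal leg (remainder): d = -21.724 mm → contributes +239 369 mm⁴
Total I = 825 869 mm⁴.
For the y-axis: x̄ = 24.724 mm.
Repeating about the centroidal y-axis gives I_y = 825 869 mm⁴.
Polar second moment: J = I_x + I_y = 1 651 737 mm⁴.

J ≈ 1.65 × 10⁶ mm⁴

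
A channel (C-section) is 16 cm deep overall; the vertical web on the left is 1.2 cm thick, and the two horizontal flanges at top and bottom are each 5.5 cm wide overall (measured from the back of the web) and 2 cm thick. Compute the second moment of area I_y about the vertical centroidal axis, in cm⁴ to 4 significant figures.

I_y ≈ 97.42 cm⁴

Break the section into simple shapes (no overlaps), measuring from the bottom-left corner of the bounding box.
Web: 1.2 × 16, A = 19.2 cm², x = 0.6 cm, Ī = 2.304 cm⁴.
Top flange (beyond web): 4.3 × 2, A = 8.6 cm², x = 3.35 cm, Ī = 13.2512 cm⁴.
Bottom flange (beyond web): 4.3 × 2, A = 8.6 cm², x = 3.35 cm, Ī = 13.2512 cm⁴.
Centroid: x̄ = ΣA·x / ΣA = 1.89945 cm.
Transfer each piece to the vertical centroidal axis using Ī + A·d² with d = x − 1.89945:
  web: d = -1.29945 cm → contributes +34.7246 cm⁴
  top flange (beyond web): d = 1.45055 cm → contributes +31.3464 cm⁴
  bottom flange (beyond web): d = 1.45055 cm → contributes +31.3464 cm⁴
Total I = 97.4173 cm⁴.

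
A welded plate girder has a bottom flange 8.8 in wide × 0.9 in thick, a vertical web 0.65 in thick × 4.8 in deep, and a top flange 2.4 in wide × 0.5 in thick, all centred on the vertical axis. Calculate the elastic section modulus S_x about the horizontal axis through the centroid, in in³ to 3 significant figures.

S_x ≈ 10.8 in³

Decompose the section into non-overlapping parts with the origin at the bottom-left of its bounding rectangle.
Bottom plate: 8.8 × 0.9, A = 7.92 in², y = 0.45 in, Ī = 0.5346 in⁴.
Web plate: 0.65 × 4.8, A = 3.12 in², y = 3.3 in, Ī = 5.9904 in⁴.
Top plate: 2.4 × 0.5, A = 1.2 in², y = 5.95 in, Ī = 0.025 in⁴.
Centroid: ȳ = ΣA·y / ΣA = 1.7157 in.
Transfer each piece to the horizontal axis through the centroid using Ī + A·d² with d = y − 1.7157:
  bottom plate: d = -1.2657 in → contributes +13.222 in⁴
  web plate: d = 1.5843 in → contributes +13.822 in⁴
  top plate: d = 4.2343 in → contributes +21.54 in⁴
Total I = 48.584 in⁴.
Extreme fibre distance c = 4.4843 in; S = I/c = 10.834 in³.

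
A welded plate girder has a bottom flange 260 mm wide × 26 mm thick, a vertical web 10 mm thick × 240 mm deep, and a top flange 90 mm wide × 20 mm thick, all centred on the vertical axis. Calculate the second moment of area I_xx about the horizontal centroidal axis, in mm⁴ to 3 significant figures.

I_xx ≈ 1.22 × 10⁸ mm⁴

Split into non-overlapping primitives; take the origin at the lower-left of the bounding box.
Bottom plate: 260 × 26, A = 6 760 mm², y = 13 mm, Ī = 380 813 mm⁴.
Web plate: 10 × 240, A = 2 400 mm², y = 146 mm, Ī = 11 520 000 mm⁴.
Top plate: 90 × 20, A = 1 800 mm², y = 276 mm, Ī = 60 000 mm⁴.
Centroid: ȳ = ΣA·y / ΣA = 85.318 mm.
Transfer each piece to the horizontal centroidal axis using Ī + A·d² with d = y − 85.318:
  bottom plate: d = -72.318 mm → contributes +35 734 420 mm⁴
  web plate: d = 60.682 mm → contributes +20 357 673 mm⁴
  top plate: d = 190.68 mm → contributes +65 507 656 mm⁴
Total I = 121 599 748 mm⁴.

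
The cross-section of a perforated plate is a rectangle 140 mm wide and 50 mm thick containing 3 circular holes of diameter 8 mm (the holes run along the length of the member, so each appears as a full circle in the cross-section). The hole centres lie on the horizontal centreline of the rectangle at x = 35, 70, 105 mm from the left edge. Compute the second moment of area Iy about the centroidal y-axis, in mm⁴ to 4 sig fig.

Decompose the section into non-overlapping parts with the origin at the bottom-left of its bounding rectangle.
Plate: 140 × 50, A = 7 000 mm², x = 70 mm, Ī = 11 433 333 mm⁴.
Hole 1 (subtracted): ⌀8, A = 50.2655 mm², x = 35 mm, Ī = 201.062 mm⁴.
Hole 2 (subtracted): ⌀8, A = 50.2655 mm², x = 70 mm, Ī = 201.062 mm⁴.
Hole 3 (subtracted): ⌀8, A = 50.2655 mm², x = 105 mm, Ī = 201.062 mm⁴.
By symmetry the centroid is at mid-width, x̄ = 70 mm.
Transfer each piece to the centroidal y-axis using Ī + A·d² with d = x − 70:
  plate: d = 0 mm → contributes +11 433 333 mm⁴
  hole 1: d = -35 mm → contributes −61776.3 mm⁴
  hole 2: d = 0 mm → contributes −201.062 mm⁴
  hole 3: d = 35 mm → contributes −61776.3 mm⁴
Total I = 11 309 580 mm⁴.

Iy ≈ 1.131 × 10⁷ mm⁴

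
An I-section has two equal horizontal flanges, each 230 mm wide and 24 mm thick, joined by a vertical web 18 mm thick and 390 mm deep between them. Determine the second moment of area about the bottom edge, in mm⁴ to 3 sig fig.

I_base ≈ 1.43 × 10⁹ mm⁴

Break the section into simple shapes (no overlaps), measuring from the bottom-left corner of the bounding box.
Bottom flange: 230 × 24, A = 5 520 mm², y = 12 mm, Ī = 264 960 mm⁴.
Web: 18 × 390, A = 7 020 mm², y = 219 mm, Ī = 88 978 500 mm⁴.
Top flange: 230 × 24, A = 5 520 mm², y = 426 mm, Ī = 264 960 mm⁴.
Transfer each piece to a horizontal axis along the bottom face using Ī + A·d² with d = y − 0:
  bottom flange: d = 12 mm → contributes +1 059 840 mm⁴
  web: d = 219 mm → contributes +425 664 720 mm⁴
  top flange: d = 426 mm → contributes +1 002 012 480 mm⁴
Total I = 1 428 737 040 mm⁴.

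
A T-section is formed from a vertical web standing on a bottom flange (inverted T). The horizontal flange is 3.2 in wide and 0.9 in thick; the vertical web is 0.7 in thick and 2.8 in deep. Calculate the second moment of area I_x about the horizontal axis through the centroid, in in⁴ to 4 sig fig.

Break the section into simple shapes (no overlaps), measuring from the bottom-left corner of the bounding box.
Flange: 3.2 × 0.9, A = 2.88 in², y = 0.45 in, Ī = 0.1944 in⁴.
Web: 0.7 × 2.8, A = 1.96 in², y = 2.3 in, Ī = 1.28053 in⁴.
Centroid: ȳ = ΣA·y / ΣA = 1.19917 in.
Transfer each piece to the horizontal axis through the centroid using Ī + A·d² with d = y − 1.19917:
  flange: d = -0.749174 in → contributes +1.81083 in⁴
  web: d = 1.10083 in → contributes +3.6557 in⁴
Total I = 5.46653 in⁴.

I_x ≈ 5.467 in⁴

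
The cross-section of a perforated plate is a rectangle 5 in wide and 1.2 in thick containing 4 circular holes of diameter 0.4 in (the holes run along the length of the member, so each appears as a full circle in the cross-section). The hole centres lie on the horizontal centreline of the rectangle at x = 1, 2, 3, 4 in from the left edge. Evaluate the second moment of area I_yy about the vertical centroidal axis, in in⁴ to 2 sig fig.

I_yy ≈ 12 in⁴

Treat the section as a set of non-overlapping primitives; coordinates are from the bounding-box lower-left.
Plate: 5 × 1.2, A = 6 in², x = 2.5 in, Ī = 12.5 in⁴.
Hole 1 (subtracted): ⌀0.4, A = 0.1257 in², x = 1 in, Ī = 0.001257 in⁴.
Hole 2 (subtracted): ⌀0.4, A = 0.1257 in², x = 2 in, Ī = 0.001257 in⁴.
Hole 3 (subtracted): ⌀0.4, A = 0.1257 in², x = 3 in, Ī = 0.001257 in⁴.
Hole 4 (subtracted): ⌀0.4, A = 0.1257 in², x = 4 in, Ī = 0.001257 in⁴.
By symmetry the centroid is at mid-width, x̄ = 2.5 in.
Transfer each piece to the vertical centroidal axis using Ī + A·d² with d = x − 2.5:
  plate: d = 0 in → contributes +12.5 in⁴
  hole 1: d = -1.5 in → contributes −0.284 in⁴
  hole 2: d = -0.5 in → contributes −0.03267 in⁴
  hole 3: d = 0.5 in → contributes −0.03267 in⁴
  hole 4: d = 1.5 in → contributes −0.284 in⁴
Total I = 11.87 in⁴.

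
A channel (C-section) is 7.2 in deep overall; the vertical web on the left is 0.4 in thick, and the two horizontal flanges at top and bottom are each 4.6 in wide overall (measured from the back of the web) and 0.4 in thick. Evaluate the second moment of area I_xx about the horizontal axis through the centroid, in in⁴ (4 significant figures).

Decompose the section into non-overlapping parts with the origin at the bottom-left of its bounding rectangle.
Web: 0.4 × 7.2, A = 2.88 in², y = 3.6 in, Ī = 12.4416 in⁴.
Top flange (beyond web): 4.2 × 0.4, A = 1.68 in², y = 7 in, Ī = 0.0224 in⁴.
Bottom flange (beyond web): 4.2 × 0.4, A = 1.68 in², y = 0.2 in, Ī = 0.0224 in⁴.
By symmetry the centroid is at mid-height, ȳ = 3.6 in.
Transfer each piece to the horizontal axis through the centroid using Ī + A·d² with d = y − 3.6:
  web: d = 0 in → contributes +12.4416 in⁴
  top flange (beyond web): d = 3.4 in → contributes +19.4432 in⁴
  bottom flange (beyond web): d = -3.4 in → contributes +19.4432 in⁴
Total I = 51.328 in⁴.

I_xx ≈ 51.33 in⁴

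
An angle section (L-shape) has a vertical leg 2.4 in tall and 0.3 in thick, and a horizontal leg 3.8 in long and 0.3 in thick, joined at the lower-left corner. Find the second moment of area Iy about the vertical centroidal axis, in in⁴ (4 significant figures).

Split into non-overlapping primitives; take the origin at the lower-left of the bounding box.
Vertical leg: 0.3 × 2.4, A = 0.72 in², x = 0.15 in, Ī = 0.0054 in⁴.
Horizontal leg (remainder): 3.5 × 0.3, A = 1.05 in², x = 2.05 in, Ī = 1.07188 in⁴.
Centroid: x̄ = ΣA·x / ΣA = 1.27712 in.
Transfer each piece to the vertical centroidal axis using Ī + A·d² with d = x − 1.27712:
  vertical leg: d = -1.12712 in → contributes +0.920085 in⁴
  horizontal leg (remainder): d = 0.772881 in → contributes +1.69909 in⁴
Total I = 2.61917 in⁴.

Iy ≈ 2.619 in⁴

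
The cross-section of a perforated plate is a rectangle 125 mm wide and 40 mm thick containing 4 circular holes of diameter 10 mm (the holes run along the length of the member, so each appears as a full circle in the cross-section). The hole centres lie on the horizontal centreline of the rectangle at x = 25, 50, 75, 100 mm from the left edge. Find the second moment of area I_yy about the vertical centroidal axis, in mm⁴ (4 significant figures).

Split into non-overlapping primitives; take the origin at the lower-left of the bounding box.
Plate: 125 × 40, A = 5 000 mm², x = 62.5 mm, Ī = 6 510 417 mm⁴.
Hole 1 (subtracted): ⌀10, A = 78.5398 mm², x = 25 mm, Ī = 490.874 mm⁴.
Hole 2 (subtracted): ⌀10, A = 78.5398 mm², x = 50 mm, Ī = 490.874 mm⁴.
Hole 3 (subtracted): ⌀10, A = 78.5398 mm², x = 75 mm, Ī = 490.874 mm⁴.
Hole 4 (subtracted): ⌀10, A = 78.5398 mm², x = 100 mm, Ī = 490.874 mm⁴.
By symmetry the centroid is at mid-width, x̄ = 62.5 mm.
Transfer each piece to the vertical centroidal axis using Ī + A·d² with d = x − 62.5:
  plate: d = 0 mm → contributes +6 510 417 mm⁴
  hole 1: d = -37.5 mm → contributes −110 937 mm⁴
  hole 2: d = -12.5 mm → contributes −12762.7 mm⁴
  hole 3: d = 12.5 mm → contributes −12762.7 mm⁴
  hole 4: d = 37.5 mm → contributes −110 937 mm⁴
Total I = 6 263 016 mm⁴.

I_yy ≈ 6.263 × 10⁶ mm⁴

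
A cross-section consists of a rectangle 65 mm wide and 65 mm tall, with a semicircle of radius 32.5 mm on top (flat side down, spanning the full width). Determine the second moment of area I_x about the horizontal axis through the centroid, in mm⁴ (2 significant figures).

Decompose the section into non-overlapping parts with the origin at the bottom-left of its bounding rectangle.
Rectangular body: 65 × 65, A = 4 225 mm², y = 32.5 mm, Ī = 1 487 552 mm⁴.
Semicircular cap: semicircle r = 32.5, A = 1 659 mm², y = 78.79 mm, Ī = 122 452 mm⁴.
Centroid: ȳ = ΣA·y / ΣA = 45.55 mm.
Transfer each piece to the horizontal axis through the centroid using Ī + A·d² with d = y − 45.55:
  rectangular body: d = -13.05 mm → contributes +2 207 449 mm⁴
  semicircular cap: d = 33.24 mm → contributes +1 955 656 mm⁴
Total I = 4 163 105 mm⁴.

I_x ≈ 4.2 × 10⁶ mm⁴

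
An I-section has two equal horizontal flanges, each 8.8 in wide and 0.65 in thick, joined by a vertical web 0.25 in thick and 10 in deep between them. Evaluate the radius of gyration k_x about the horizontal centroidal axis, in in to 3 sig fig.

k_x ≈ 4.98 in

Treat the section as a set of non-overlapping primitives; coordinates are from the bounding-box lower-left.
Bottom flange: 8.8 × 0.65, A = 5.72 in², y = 0.325 in, Ī = 0.20139 in⁴.
Web: 0.25 × 10, A = 2.5 in², y = 5.65 in, Ī = 20.833 in⁴.
Top flange: 8.8 × 0.65, A = 5.72 in², y = 10.975 in, Ī = 0.20139 in⁴.
By symmetry the centroid is at mid-height, ȳ = 5.65 in.
Transfer each piece to the horizontal centroidal axis using Ī + A·d² with d = y − 5.65:
  bottom flange: d = -5.325 in → contributes +162.4 in⁴
  web: d = 0 in → contributes +20.833 in⁴
  top flange: d = 5.325 in → contributes +162.4 in⁴
Total I = 345.62 in⁴.
Radius of gyration: k = √(I/A) = √(345.62 / 13.94) = 4.9793 in.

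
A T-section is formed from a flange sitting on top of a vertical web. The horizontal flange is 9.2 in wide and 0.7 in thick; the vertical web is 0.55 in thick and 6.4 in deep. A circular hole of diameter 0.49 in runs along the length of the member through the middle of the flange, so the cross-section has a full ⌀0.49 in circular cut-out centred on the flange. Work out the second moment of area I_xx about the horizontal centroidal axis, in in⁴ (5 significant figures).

I_xx ≈ 40.656 in⁴

Split into non-overlapping primitives; take the origin at the lower-left of the bounding box.
Flange: 9.2 × 0.7, A = 6.44 in², y = 6.75 in, Ī = 0.2629667 in⁴.
Web: 0.55 × 6.4, A = 3.52 in², y = 3.2 in, Ī = 12.01493 in⁴.
Hole (subtracted): ⌀0.49, A = 0.1885741 in², y = 6.75 in, Ī = 0.00282979 in⁴.
Centroid: ȳ = ΣA·y / ΣA = 5.471169 in.
Transfer each piece to the horizontal centroidal axis using Ī + A·d² with d = y − 5.471169:
  flange: d = 1.278831 in → contributes +10.79499 in⁴
  web: d = -2.271169 in → contributes +30.17183 in⁴
  hole: d = 1.278831 in → contributes −0.3112254 in⁴
Total I = 40.6556 in⁴.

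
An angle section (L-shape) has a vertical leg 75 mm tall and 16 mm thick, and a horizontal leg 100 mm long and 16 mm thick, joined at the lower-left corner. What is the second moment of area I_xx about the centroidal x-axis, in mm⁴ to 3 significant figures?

Treat the section as a set of non-overlapping primitives; coordinates are from the bounding-box lower-left.
Vertical leg: 16 × 75, A = 1 200 mm², y = 37.5 mm, Ī = 562 500 mm⁴.
Horizontal leg (remainder): 84 × 16, A = 1 344 mm², y = 8 mm, Ī = 28 672 mm⁴.
Centroid: ȳ = ΣA·y / ΣA = 21.915 mm.
Transfer each piece to the centroidal x-axis using Ī + A·d² with d = y − 21.915:
  vertical leg: d = 15.585 mm → contributes +853 967 mm⁴
  horizontal leg (remainder): d = -13.915 mm → contributes +288 911 mm⁴
Total I = 1 142 878 mm⁴.

I_xx ≈ 1.14 × 10⁶ mm⁴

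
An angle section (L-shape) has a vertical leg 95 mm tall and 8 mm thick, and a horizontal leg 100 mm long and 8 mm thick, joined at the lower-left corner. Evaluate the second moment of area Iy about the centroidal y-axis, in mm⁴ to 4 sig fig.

Treat the section as a set of non-overlapping primitives; coordinates are from the bounding-box lower-left.
Vertical leg: 8 × 95, A = 760 mm², x = 4 mm, Ī = 4053.33 mm⁴.
Horizontal leg (remainder): 92 × 8, A = 736 mm², x = 54 mm, Ī = 519 125 mm⁴.
Centroid: x̄ = ΣA·x / ΣA = 28.5989 mm.
Transfer each piece to the centroidal y-axis using Ī + A·d² with d = x − 28.5989:
  vertical leg: d = -24.5989 mm → contributes +463 935 mm⁴
  horizontal leg (remainder): d = 25.4011 mm → contributes +994 003 mm⁴
Total I = 1 457 938 mm⁴.

Iy ≈ 1.458 × 10⁶ mm⁴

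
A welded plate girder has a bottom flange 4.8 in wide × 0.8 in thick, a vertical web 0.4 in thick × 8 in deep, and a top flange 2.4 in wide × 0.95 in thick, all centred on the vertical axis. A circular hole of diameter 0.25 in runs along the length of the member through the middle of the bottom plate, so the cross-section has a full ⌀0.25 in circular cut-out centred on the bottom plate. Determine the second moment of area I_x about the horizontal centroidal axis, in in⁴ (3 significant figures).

I_x ≈ 132 in⁴

Split into non-overlapping primitives; take the origin at the lower-left of the bounding box.
Bottom plate: 4.8 × 0.8, A = 3.84 in², y = 0.4 in, Ī = 0.2048 in⁴.
Web plate: 0.4 × 8, A = 3.2 in², y = 4.8 in, Ī = 17.067 in⁴.
Top plate: 2.4 × 0.95, A = 2.28 in², y = 9.275 in, Ī = 0.17148 in⁴.
Hole (subtracted): ⌀0.25, A = 0.049087 in², y = 0.4 in, Ī = 0.00019175 in⁴.
Centroid: ȳ = ΣA·y / ΣA = 4.1014 in.
Transfer each piece to the horizontal centroidal axis using Ī + A·d² with d = y − 4.1014:
  bottom plate: d = -3.7014 in → contributes +52.813 in⁴
  web plate: d = 0.69864 in → contributes +18.629 in⁴
  top plate: d = 5.1736 in → contributes +61.199 in⁴
  hole: d = -3.7014 in → contributes −0.67269 in⁴
Total I = 131.97 in⁴.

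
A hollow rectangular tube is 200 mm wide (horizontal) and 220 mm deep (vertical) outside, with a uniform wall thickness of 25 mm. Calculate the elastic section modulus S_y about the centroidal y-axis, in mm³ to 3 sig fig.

S_y ≈ 9.89 × 10⁵ mm³

Split into non-overlapping primitives; take the origin at the lower-left of the bounding box.
Outer rectangle: 200 × 220, A = 44 000 mm², x = 100 mm, Ī = 146 666 667 mm⁴.
Inner void (subtracted): 150 × 170, A = 25 500 mm², x = 100 mm, Ī = 47 812 500 mm⁴.
By symmetry the centroid is at mid-width, x̄ = 100 mm.
All pieces are centred on the centroidal y-axis, so I = ΣĪ (holes subtracted) = 98 854 167 mm⁴.
Extreme fibre distance c = 100 mm; S = I/c = 988 542 mm³.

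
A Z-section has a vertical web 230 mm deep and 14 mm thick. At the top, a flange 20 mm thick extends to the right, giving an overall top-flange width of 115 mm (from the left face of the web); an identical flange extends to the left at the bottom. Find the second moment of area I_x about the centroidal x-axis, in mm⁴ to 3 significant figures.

Split into non-overlapping primitives; take the origin at the lower-left of the bounding box.
Web: 14 × 230, A = 3 220 mm², y = 115 mm, Ī = 14 194 833 mm⁴.
Top flange (beyond web): 101 × 20, A = 2 020 mm², y = 220 mm, Ī = 67 333 mm⁴.
Bottom flange (beyond web): 101 × 20, A = 2 020 mm², y = 10 mm, Ī = 67 333 mm⁴.
Centroid: ȳ = ΣA·y / ΣA = 115 mm.
Transfer each piece to the centroidal x-axis using Ī + A·d² with d = y − 115:
  web: d = 0 mm → contributes +14 194 833 mm⁴
  top flange (beyond web): d = 105 mm → contributes +22 337 833 mm⁴
  bottom flange (beyond web): d = -105 mm → contributes +22 337 833 mm⁴
Total I = 58 870 500 mm⁴.

I_x ≈ 5.89 × 10⁷ mm⁴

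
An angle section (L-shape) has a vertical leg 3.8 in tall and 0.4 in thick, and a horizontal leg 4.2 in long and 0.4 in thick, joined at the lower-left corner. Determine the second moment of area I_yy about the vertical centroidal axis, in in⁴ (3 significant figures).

I_yy ≈ 5.20 in⁴

Treat the section as a set of non-overlapping primitives; coordinates are from the bounding-box lower-left.
Vertical leg: 0.4 × 3.8, A = 1.52 in², x = 0.2 in, Ī = 0.020267 in⁴.
Horizontal leg (remainder): 3.8 × 0.4, A = 1.52 in², x = 2.3 in, Ī = 1.8291 in⁴.
Centroid: x̄ = ΣA·x / ΣA = 1.25 in.
Transfer each piece to the vertical centroidal axis using Ī + A·d² with d = x − 1.25:
  vertical leg: d = -1.05 in → contributes +1.6961 in⁴
  horizontal leg (remainder): d = 1.05 in → contributes +3.5049 in⁴
Total I = 5.2009 in⁴.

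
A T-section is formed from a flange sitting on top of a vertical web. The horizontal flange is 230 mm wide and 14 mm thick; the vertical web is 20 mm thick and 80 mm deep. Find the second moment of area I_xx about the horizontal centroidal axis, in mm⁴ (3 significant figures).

Decompose the section into non-overlapping parts with the origin at the bottom-left of its bounding rectangle.
Flange: 230 × 14, A = 3 220 mm², y = 87 mm, Ī = 52 593 mm⁴.
Web: 20 × 80, A = 1 600 mm², y = 40 mm, Ī = 853 333 mm⁴.
Centroid: ȳ = ΣA·y / ΣA = 71.398 mm.
Transfer each piece to the horizontal centroidal axis using Ī + A·d² with d = y − 71.398:
  flange: d = 15.602 mm → contributes +836 379 mm⁴
  web: d = -31.398 mm → contributes +2 430 703 mm⁴
Total I = 3 267 082 mm⁴.

I_xx ≈ 3.27 × 10⁶ mm⁴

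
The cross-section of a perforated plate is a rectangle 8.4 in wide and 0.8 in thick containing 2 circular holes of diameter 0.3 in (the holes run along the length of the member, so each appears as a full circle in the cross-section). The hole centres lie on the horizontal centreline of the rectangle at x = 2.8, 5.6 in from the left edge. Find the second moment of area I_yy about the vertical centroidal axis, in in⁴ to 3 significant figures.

I_yy ≈ 39.2 in⁴

Break the section into simple shapes (no overlaps), measuring from the bottom-left corner of the bounding box.
Plate: 8.4 × 0.8, A = 6.72 in², x = 4.2 in, Ī = 39.514 in⁴.
Hole 1 (subtracted): ⌀0.3, A = 0.070686 in², x = 2.8 in, Ī = 0.00039761 in⁴.
Hole 2 (subtracted): ⌀0.3, A = 0.070686 in², x = 5.6 in, Ī = 0.00039761 in⁴.
By symmetry the centroid is at mid-width, x̄ = 4.2 in.
Transfer each piece to the vertical centroidal axis using Ī + A·d² with d = x − 4.2:
  plate: d = 0 in → contributes +39.514 in⁴
  hole 1: d = -1.4 in → contributes −0.13894 in⁴
  hole 2: d = 1.4 in → contributes −0.13894 in⁴
Total I = 39.236 in⁴.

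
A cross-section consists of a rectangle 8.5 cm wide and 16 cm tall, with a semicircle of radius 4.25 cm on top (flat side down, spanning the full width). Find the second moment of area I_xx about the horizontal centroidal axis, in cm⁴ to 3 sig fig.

Treat the section as a set of non-overlapping primitives; coordinates are from the bounding-box lower-left.
Rectangular body: 8.5 × 16, A = 136 cm², y = 8 cm, Ī = 2901.3 cm⁴.
Semicircular cap: semicircle r = 4.25, A = 28.373 cm², y = 17.804 cm, Ī = 35.809 cm⁴.
Centroid: ȳ = ΣA·y / ΣA = 9.6922 cm.
Transfer each piece to the horizontal centroidal axis using Ī + A·d² with d = y − 9.6922:
  rectangular body: d = -1.6922 cm → contributes +3290.8 cm⁴
  semicircular cap: d = 8.1115 cm → contributes +1902.6 cm⁴
Total I = 5193.4 cm⁴.

I_xx ≈ 5190 cm⁴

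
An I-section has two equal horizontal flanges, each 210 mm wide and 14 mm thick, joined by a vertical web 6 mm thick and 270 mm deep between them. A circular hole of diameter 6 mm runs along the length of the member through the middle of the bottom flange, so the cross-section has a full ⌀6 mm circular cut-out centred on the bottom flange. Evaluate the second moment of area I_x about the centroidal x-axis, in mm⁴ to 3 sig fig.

Break the section into simple shapes (no overlaps), measuring from the bottom-left corner of the bounding box.
Bottom flange: 210 × 14, A = 2 940 mm², y = 7 mm, Ī = 48 020 mm⁴.
Web: 6 × 270, A = 1 620 mm², y = 149 mm, Ī = 9 841 500 mm⁴.
Top flange: 210 × 14, A = 2 940 mm², y = 291 mm, Ī = 48 020 mm⁴.
Hole (subtracted): ⌀6, A = 28.274 mm², y = 7 mm, Ī = 63.617 mm⁴.
Centroid: ȳ = ΣA·y / ΣA = 149.54 mm.
Transfer each piece to the centroidal x-axis using Ī + A·d² with d = y − 149.54:
  bottom flange: d = -142.54 mm → contributes +59 779 697 mm⁴
  web: d = -0.53735 mm → contributes +9 841 968 mm⁴
  top flange: d = 141.46 mm → contributes +58 882 361 mm⁴
  hole: d = -142.54 mm → contributes −574 510 mm⁴
Total I = 127 929 515 mm⁴.

I_x ≈ 1.28 × 10⁸ mm⁴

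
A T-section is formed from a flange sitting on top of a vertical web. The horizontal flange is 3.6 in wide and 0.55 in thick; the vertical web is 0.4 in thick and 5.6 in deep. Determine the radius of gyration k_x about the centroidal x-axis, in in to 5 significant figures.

Break the section into simple shapes (no overlaps), measuring from the bottom-left corner of the bounding box.
Flange: 3.6 × 0.55, A = 1.98 in², y = 5.875 in, Ī = 0.0499125 in⁴.
Web: 0.4 × 5.6, A = 2.24 in², y = 2.8 in, Ī = 5.853867 in⁴.
Centroid: ȳ = ΣA·y / ΣA = 4.242773 in.
Transfer each piece to the centroidal x-axis using Ī + A·d² with d = y − 4.242773:
  flange: d = 1.632227 in → contributes +5.324962 in⁴
  web: d = -1.442773 in → contributes +10.51663 in⁴
Total I = 15.8416 in⁴.
Radius of gyration: k = √(I/A) = √(15.8416 / 4.22) = 1.937507 in.

k_x ≈ 1.9375 in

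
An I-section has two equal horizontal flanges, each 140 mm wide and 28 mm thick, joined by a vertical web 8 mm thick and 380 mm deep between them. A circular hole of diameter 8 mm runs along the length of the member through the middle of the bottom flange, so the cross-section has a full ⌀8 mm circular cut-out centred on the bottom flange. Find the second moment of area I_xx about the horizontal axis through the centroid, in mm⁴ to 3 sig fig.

Treat the section as a set of non-overlapping primitives; coordinates are from the bounding-box lower-left.
Bottom flange: 140 × 28, A = 3 920 mm², y = 14 mm, Ī = 256 107 mm⁴.
Web: 8 × 380, A = 3 040 mm², y = 218 mm, Ī = 36 581 333 mm⁴.
Top flange: 140 × 28, A = 3 920 mm², y = 422 mm, Ī = 256 107 mm⁴.
Hole (subtracted): ⌀8, A = 50.265 mm², y = 14 mm, Ī = 201.06 mm⁴.
Centroid: ȳ = ΣA·y / ΣA = 218.95 mm.
Transfer each piece to the horizontal axis through the centroid using Ī + A·d² with d = y − 218.95:
  bottom flange: d = -204.95 mm → contributes +164 908 699 mm⁴
  web: d = -0.94685 mm → contributes +36 584 059 mm⁴
  top flange: d = 203.05 mm → contributes +161 879 983 mm⁴
  hole: d = -204.95 mm → contributes −2 111 513 mm⁴
Total I = 361 261 228 mm⁴.

I_xx ≈ 3.61 × 10⁸ mm⁴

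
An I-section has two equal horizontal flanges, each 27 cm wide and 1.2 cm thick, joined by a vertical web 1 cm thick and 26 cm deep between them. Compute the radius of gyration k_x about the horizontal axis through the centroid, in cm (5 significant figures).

k_x ≈ 12.174 cm

Decompose the section into non-overlapping parts with the origin at the bottom-left of its bounding rectangle.
Bottom flange: 27 × 1.2, A = 32.4 cm², y = 0.6 cm, Ī = 3.888 cm⁴.
Web: 1 × 26, A = 26 cm², y = 14.2 cm, Ī = 1464.667 cm⁴.
Top flange: 27 × 1.2, A = 32.4 cm², y = 27.8 cm, Ī = 3.888 cm⁴.
By symmetry the centroid is at mid-height, ȳ = 14.2 cm.
Transfer each piece to the horizontal axis through the centroid using Ī + A·d² with d = y − 14.2:
  bottom flange: d = -13.6 cm → contributes +5996.592 cm⁴
  web: d = 0 cm → contributes +1464.667 cm⁴
  top flange: d = 13.6 cm → contributes +5996.592 cm⁴
Total I = 13457.85 cm⁴.
Radius of gyration: k = √(I/A) = √(13457.85 / 90.8) = 12.17433 cm.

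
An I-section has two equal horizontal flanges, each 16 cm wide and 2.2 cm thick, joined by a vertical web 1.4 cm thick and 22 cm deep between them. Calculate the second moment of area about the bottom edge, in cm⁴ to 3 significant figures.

I_base ≈ 2.92 × 10⁴ cm⁴

Split into non-overlapping primitives; take the origin at the lower-left of the bounding box.
Bottom flange: 16 × 2.2, A = 35.2 cm², y = 1.1 cm, Ī = 14.197 cm⁴.
Web: 1.4 × 22, A = 30.8 cm², y = 13.2 cm, Ī = 1242.3 cm⁴.
Top flange: 16 × 2.2, A = 35.2 cm², y = 25.3 cm, Ī = 14.197 cm⁴.
Transfer each piece to a horizontal axis along the bottom face using Ī + A·d² with d = y − 0:
  bottom flange: d = 1.1 cm → contributes +56.789 cm⁴
  web: d = 13.2 cm → contributes +6608.9 cm⁴
  top flange: d = 25.3 cm → contributes +22 545 cm⁴
Total I = 29 211 cm⁴.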